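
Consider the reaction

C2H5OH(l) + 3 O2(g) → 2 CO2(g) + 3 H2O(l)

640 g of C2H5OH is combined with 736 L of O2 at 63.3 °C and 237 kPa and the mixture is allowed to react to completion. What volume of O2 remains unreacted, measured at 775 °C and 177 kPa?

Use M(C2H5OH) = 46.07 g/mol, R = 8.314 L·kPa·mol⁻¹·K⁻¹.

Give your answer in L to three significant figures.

n(C2H5OH) = 640 / 46.07 = 13.89 mol
n(O2) = PV/RT = (237 × 736) / (8.314 × 336.45) = 62.36 mol
For 13.89 mol C2H5OH, stoichiometry requires (3/1) × 13.89 = 41.67 mol O2; 62.36 mol is available, so C2H5OH is limiting.
n(O2) consumed = (3/1) × 13.89 = 41.67 mol; remaining = 62.36 − 41.67 = 20.69 mol
V(O2) = nRT/P = 20.69 × 8.314 × 1048.15 / 177 = 1019 L

1020 L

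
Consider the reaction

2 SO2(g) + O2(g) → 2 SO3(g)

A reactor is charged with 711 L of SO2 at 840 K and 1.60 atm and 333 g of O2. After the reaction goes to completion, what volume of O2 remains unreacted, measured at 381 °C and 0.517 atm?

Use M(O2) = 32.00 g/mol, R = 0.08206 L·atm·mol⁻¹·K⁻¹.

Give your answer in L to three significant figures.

n(SO2) = PV/RT = (1.60 × 711) / (0.08206 × 840) = 16.50 mol
n(O2) = 333 / 32.00 = 10.41 mol
For 16.50 mol SO2, stoichiometry requires (1/2) × 16.50 = 8.250 mol O2; 10.41 mol is available, so SO2 is limiting.
n(O2) consumed = (1/2) × 16.50 = 8.250 mol; remaining = 10.41 − 8.250 = 2.160 mol
V(O2) = nRT/P = 2.160 × 0.08206 × 654.15 / 0.517 = 224.3 L

224 L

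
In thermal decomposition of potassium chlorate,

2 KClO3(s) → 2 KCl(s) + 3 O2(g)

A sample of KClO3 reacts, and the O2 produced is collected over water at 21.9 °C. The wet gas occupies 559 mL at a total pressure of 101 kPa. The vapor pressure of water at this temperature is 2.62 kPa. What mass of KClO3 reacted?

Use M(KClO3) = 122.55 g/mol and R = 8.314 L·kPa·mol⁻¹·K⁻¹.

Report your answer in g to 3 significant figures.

1.83 g

P(O2) = 101 − 2.62 = 98.38 kPa
n(O2) = PV/RT = (98.38 × 0.5590) / (8.314 × 295.05) = 0.02242 mol
n(KClO3) = (2/3) × 0.02242 = 0.01495 mol
m(KClO3) = 0.01495 × 122.55 = 1.832 g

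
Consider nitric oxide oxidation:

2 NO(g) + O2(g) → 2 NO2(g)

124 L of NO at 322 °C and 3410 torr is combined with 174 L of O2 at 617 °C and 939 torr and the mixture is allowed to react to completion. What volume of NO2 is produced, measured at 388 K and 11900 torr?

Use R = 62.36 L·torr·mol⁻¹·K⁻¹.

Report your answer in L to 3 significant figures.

12.0 L

n(NO) = PV/RT = (3410 × 124) / (62.36 × 595.15) = 11.39 mol
n(O2) = PV/RT = (939 × 174) / (62.36 × 890.15) = 2.943 mol
For 11.39 mol NO, stoichiometry requires (1/2) × 11.39 = 5.695 mol O2; 2.943 mol is available, so O2 is limiting.
n(NO2) = (2/1) × 2.943 = 5.886 mol
V(NO2) = nRT/P = 5.886 × 62.36 × 388 / 11900 = 11.97 L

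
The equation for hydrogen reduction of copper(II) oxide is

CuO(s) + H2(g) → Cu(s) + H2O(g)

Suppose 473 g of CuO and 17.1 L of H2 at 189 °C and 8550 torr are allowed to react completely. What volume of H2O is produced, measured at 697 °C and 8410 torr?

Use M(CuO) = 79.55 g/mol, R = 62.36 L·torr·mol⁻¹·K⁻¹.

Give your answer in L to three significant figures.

n(CuO) = 473 / 79.55 = 5.946 mol
n(H2) = PV/RT = (8550 × 17.1) / (62.36 × 462.15) = 5.073 mol
For 5.946 mol CuO, stoichiometry requires (1/1) × 5.946 = 5.946 mol H2; 5.073 mol is available, so H2 is limiting.
n(H2O) = (1/1) × 5.073 = 5.073 mol
V(H2O) = nRT/P = 5.073 × 62.36 × 970.15 / 8410 = 36.49 L

36.5 L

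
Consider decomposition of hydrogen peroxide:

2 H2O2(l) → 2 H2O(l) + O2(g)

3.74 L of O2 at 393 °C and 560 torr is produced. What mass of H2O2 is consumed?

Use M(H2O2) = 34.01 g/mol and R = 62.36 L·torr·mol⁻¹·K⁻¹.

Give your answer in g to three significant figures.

3.43 g

n(O2) = PV/RT = (560 × 3.74) / (62.36 × 666.15) = 0.05042 mol
n(H2O2) = (2/1) × 0.05042 = 0.1008 mol
m(H2O2) = 0.1008 × 34.01 = 3.428 g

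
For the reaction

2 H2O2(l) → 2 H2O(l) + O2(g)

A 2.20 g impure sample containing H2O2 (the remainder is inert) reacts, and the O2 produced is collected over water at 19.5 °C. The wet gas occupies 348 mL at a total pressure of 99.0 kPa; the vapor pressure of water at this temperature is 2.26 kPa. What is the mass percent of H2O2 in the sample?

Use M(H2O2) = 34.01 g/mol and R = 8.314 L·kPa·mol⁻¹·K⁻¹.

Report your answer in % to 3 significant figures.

42.8 %

P(O2) = 99.0 − 2.26 = 96.74 kPa
n(O2) = PV/RT = (96.74 × 0.3480) / (8.314 × 292.65) = 0.01384 mol
n(H2O2) = (2/1) × 0.01384 = 0.02768 mol
m(H2O2) = 0.02768 × 34.01 = 0.9414 g
%H2O2 = 0.9414 / 2.20 × 100 = 42.79%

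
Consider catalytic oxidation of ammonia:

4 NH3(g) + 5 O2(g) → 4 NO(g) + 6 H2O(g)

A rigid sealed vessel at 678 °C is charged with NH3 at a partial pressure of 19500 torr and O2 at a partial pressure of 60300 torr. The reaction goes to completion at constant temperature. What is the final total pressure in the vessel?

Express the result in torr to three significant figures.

Because the vessel is rigid and T is held at 678 °C, work the stoichiometry in partial pressures (P_i = n_iRT/V).
P(O2) required for 19500 torr of NH3 = (5/4) × 19500 = 24380 torr; available 60300 torr, so NH3 is limiting.
P(O2) remaining = 60300 − (5/4) × 19500 = 35920 torr
P(gaseous products) = (4+6)/4 × 19500 = 48750 torr
P_total at 678 °C = 35920 + 48750 = 84670 torr

84700 torr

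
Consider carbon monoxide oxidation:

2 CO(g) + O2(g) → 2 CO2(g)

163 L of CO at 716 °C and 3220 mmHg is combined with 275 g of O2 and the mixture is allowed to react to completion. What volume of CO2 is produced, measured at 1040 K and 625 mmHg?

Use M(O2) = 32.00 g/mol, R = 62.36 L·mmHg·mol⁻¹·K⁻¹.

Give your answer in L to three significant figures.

n(CO) = PV/RT = (3220 × 163) / (62.36 × 989.15) = 8.509 mol
n(O2) = 275 / 32.00 = 8.594 mol
For 8.509 mol CO, stoichiometry requires (1/2) × 8.509 = 4.255 mol O2; 8.594 mol is available, so CO is limiting.
n(CO2) = (2/2) × 8.509 = 8.509 mol
V(CO2) = nRT/P = 8.509 × 62.36 × 1040 / 625 = 883.0 L

883 L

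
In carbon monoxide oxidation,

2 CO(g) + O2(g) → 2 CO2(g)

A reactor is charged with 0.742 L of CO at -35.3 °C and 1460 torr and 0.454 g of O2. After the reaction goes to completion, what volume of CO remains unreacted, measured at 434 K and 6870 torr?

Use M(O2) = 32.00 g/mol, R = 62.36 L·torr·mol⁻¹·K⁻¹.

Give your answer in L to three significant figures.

n(CO) = PV/RT = (1460 × 0.742) / (62.36 × 237.85) = 0.07304 mol
n(O2) = 0.454 / 32.00 = 0.01419 mol
For 0.07304 mol CO, stoichiometry requires (1/2) × 0.07304 = 0.03652 mol O2; 0.01419 mol is available, so O2 is limiting.
n(CO) consumed = (2/1) × 0.01419 = 0.02838 mol; remaining = 0.07304 − 0.02838 = 0.04466 mol
V(CO) = nRT/P = 0.04466 × 62.36 × 434 / 6870 = 0.1759 L

0.176 L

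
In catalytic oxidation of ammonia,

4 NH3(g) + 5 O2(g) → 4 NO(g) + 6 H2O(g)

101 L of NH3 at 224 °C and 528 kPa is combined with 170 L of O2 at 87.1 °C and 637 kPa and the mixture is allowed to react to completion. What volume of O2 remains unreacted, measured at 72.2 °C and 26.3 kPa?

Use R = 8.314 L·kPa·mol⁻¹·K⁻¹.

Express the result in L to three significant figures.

n(NH3) = PV/RT = (528 × 101) / (8.314 × 497.15) = 12.90 mol
n(O2) = PV/RT = (637 × 170) / (8.314 × 360.25) = 36.16 mol
For 12.90 mol NH3, stoichiometry requires (5/4) × 12.90 = 16.12 mol O2; 36.16 mol is available, so NH3 is limiting.
n(O2) consumed = (5/4) × 12.90 = 16.12 mol; remaining = 36.16 − 16.12 = 20.04 mol
V(O2) = nRT/P = 20.04 × 8.314 × 345.35 / 26.3 = 2188 L

2190 L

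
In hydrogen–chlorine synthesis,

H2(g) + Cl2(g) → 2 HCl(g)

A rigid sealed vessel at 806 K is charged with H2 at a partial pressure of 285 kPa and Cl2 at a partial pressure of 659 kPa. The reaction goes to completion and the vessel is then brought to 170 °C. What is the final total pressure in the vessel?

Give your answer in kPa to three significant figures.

519 kPa

Because the vessel is rigid and T is held at 806 K, work the stoichiometry in partial pressures (P_i = n_iRT/V).
P(Cl2) required for 285 kPa of H2 = (1/1) × 285 = 285.0 kPa; available 659 kPa, so H2 is limiting.
P(Cl2) remaining = 659 − (1/1) × 285 = 374.0 kPa
P(gaseous products) = (2)/1 × 285 = 570.0 kPa
P_total at 806 K = 374.0 + 570.0 = 944.0 kPa
Scaling to 170 °C: P = 944.0 × 443.15/806 = 519.0 kPa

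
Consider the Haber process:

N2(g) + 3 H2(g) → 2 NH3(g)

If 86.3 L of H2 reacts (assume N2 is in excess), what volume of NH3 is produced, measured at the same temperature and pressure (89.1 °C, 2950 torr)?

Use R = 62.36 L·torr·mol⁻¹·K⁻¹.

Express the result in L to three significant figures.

57.5 L

At constant T and P, gas volumes are in the mole ratio: V(NH3) = (2/3) × 86.3 = 57.53 L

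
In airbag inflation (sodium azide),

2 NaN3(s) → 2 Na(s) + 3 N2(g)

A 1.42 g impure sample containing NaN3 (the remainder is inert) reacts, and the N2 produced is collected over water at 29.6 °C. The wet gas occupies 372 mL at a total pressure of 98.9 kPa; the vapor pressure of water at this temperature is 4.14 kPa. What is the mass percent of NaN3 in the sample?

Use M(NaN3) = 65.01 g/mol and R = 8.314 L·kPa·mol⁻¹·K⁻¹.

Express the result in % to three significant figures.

P(N2) = 98.9 − 4.14 = 94.76 kPa
n(N2) = PV/RT = (94.76 × 0.3720) / (8.314 × 302.75) = 0.01400 mol
n(NaN3) = (2/3) × 0.01400 = 0.009333 mol
m(NaN3) = 0.009333 × 65.01 = 0.6067 g
%NaN3 = 0.6067 / 1.42 × 100 = 42.73%

42.7 %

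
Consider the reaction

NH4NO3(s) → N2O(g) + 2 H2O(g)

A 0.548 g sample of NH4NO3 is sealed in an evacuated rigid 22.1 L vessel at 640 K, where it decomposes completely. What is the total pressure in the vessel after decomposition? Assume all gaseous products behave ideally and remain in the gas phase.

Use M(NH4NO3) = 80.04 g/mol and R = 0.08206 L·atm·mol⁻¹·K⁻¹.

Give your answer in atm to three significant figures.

0.0488 atm

n(NH4NO3) = 0.548 / 80.04 = 0.006847 mol
n(gas produced) = (3/1) × 0.006847 = 0.02054 mol
P = nRT/V = 0.02054 × 0.08206 × 640 / 22.1 = 0.04881 atm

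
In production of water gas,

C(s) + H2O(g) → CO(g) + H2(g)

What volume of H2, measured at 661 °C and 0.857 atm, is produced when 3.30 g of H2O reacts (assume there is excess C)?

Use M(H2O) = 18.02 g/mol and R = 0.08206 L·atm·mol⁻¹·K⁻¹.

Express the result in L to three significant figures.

16.4 L

n(H2O) = 3.300 / 18.02 = 0.1831 mol
n(H2) = (1/1) × 0.1831 = 0.1831 mol
V = nRT/P = 0.1831 × 0.08206 × 934.15 / 0.857 = 16.38 L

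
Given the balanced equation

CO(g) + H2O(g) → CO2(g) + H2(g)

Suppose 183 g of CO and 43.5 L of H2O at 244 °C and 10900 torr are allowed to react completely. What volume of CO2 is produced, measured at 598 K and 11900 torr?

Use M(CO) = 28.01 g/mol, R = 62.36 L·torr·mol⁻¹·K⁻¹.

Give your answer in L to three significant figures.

n(CO) = 183 / 28.01 = 6.533 mol
n(H2O) = PV/RT = (10900 × 43.5) / (62.36 × 517.15) = 14.70 mol
For 6.533 mol CO, stoichiometry requires (1/1) × 6.533 = 6.533 mol H2O; 14.70 mol is available, so CO is limiting.
n(CO2) = (1/1) × 6.533 = 6.533 mol
V(CO2) = nRT/P = 6.533 × 62.36 × 598 / 11900 = 20.47 L

20.5 L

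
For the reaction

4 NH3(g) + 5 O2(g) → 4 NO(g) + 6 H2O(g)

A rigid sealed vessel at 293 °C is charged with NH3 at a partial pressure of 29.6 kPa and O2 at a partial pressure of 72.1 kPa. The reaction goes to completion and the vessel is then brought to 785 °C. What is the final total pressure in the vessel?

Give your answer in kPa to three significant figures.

With V and T fixed, P_i ∝ n_i, so the mole ratios apply directly to partial pressures at 293 °C.
P(O2) required for 29.6 kPa of NH3 = (5/4) × 29.6 = 37.00 kPa; available 72.1 kPa, so NH3 is limiting.
P(O2) remaining = 72.1 − (5/4) × 29.6 = 35.10 kPa
P(gaseous products) = (4+6)/4 × 29.6 = 74.00 kPa
P_total at 293 °C = 35.10 + 74.00 = 109.1 kPa
Scaling to 785 °C: P = 109.1 × 1058.15/566.15 = 203.9 kPa

204 kPa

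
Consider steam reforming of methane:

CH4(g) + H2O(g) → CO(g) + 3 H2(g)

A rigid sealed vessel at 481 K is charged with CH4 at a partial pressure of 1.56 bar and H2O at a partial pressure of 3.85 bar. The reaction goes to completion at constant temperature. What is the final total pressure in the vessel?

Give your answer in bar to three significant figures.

8.53 bar

With V and T fixed, P_i ∝ n_i, so the mole ratios apply directly to partial pressures at 481 K.
P(H2O) required for 1.56 bar of CH4 = (1/1) × 1.56 = 1.560 bar; available 3.85 bar, so CH4 is limiting.
P(H2O) remaining = 3.85 − (1/1) × 1.56 = 2.290 bar
P(gaseous products) = (1+3)/1 × 1.56 = 6.240 bar
P_total at 481 K = 2.290 + 6.240 = 8.530 bar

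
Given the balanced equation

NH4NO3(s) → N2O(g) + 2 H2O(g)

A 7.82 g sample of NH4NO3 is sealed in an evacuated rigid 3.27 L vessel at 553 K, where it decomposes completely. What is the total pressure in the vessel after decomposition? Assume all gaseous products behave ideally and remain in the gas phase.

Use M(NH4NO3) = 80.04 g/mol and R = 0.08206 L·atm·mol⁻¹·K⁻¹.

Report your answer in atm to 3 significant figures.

n(NH4NO3) = 7.82 / 80.04 = 0.09770 mol
n(gas produced) = (3/1) × 0.09770 = 0.2931 mol
P = nRT/V = 0.2931 × 0.08206 × 553 / 3.27 = 4.067 atm

4.07 atm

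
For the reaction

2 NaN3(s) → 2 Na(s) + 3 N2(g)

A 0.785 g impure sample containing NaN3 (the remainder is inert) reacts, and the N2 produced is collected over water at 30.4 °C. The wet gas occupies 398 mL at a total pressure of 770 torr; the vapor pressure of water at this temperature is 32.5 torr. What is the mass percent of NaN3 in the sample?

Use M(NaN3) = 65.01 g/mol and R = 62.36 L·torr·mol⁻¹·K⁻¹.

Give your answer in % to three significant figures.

85.6 %

P(N2) = 770 − 32.5 = 737.5 torr
n(N2) = PV/RT = (737.5 × 0.3980) / (62.36 × 303.55) = 0.01551 mol
n(NaN3) = (2/3) × 0.01551 = 0.01034 mol
m(NaN3) = 0.01034 × 65.01 = 0.6722 g
%NaN3 = 0.6722 / 0.785 × 100 = 85.63%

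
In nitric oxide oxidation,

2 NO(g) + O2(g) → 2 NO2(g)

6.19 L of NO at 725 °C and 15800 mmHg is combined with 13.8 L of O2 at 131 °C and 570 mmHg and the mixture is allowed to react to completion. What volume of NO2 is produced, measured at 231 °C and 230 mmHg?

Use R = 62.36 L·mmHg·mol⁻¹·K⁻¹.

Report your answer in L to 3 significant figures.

85.3 L

n(NO) = PV/RT = (15800 × 6.19) / (62.36 × 998.15) = 1.571 mol
n(O2) = PV/RT = (570 × 13.8) / (62.36 × 404.15) = 0.3121 mol
For 1.571 mol NO, stoichiometry requires (1/2) × 1.571 = 0.7855 mol O2; 0.3121 mol is available, so O2 is limiting.
n(NO2) = (2/1) × 0.3121 = 0.6242 mol
V(NO2) = nRT/P = 0.6242 × 62.36 × 504.15 / 230 = 85.32 L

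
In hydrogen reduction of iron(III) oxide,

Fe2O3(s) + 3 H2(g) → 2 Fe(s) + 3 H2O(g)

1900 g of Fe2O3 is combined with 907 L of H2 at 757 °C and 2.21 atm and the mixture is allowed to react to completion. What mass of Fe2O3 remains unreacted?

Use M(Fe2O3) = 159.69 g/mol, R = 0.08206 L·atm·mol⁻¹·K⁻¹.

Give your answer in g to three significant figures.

638 g

n(Fe2O3) = 1900 / 159.69 = 11.90 mol
n(H2) = PV/RT = (2.21 × 907) / (0.08206 × 1030.15) = 23.71 mol
For 11.90 mol Fe2O3, stoichiometry requires (3/1) × 11.90 = 35.70 mol H2; 23.71 mol is available, so H2 is limiting.
n(Fe2O3) consumed = (1/3) × 23.71 = 7.903 mol; remaining = 11.90 − 7.903 = 3.997 mol
m(Fe2O3) = 3.997 × 159.69 = 638.3 g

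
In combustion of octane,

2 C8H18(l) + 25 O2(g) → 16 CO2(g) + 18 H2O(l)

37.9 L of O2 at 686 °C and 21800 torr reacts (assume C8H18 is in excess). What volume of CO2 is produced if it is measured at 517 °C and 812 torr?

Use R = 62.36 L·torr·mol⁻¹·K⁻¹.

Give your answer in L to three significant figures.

n(O2) = PV/RT = (21800 × 37.9) / (62.36 × 959.15) = 13.81 mol
n(CO2) = (16/25) × 13.81 = 8.838 mol
V = nRT/P = 8.838 × 62.36 × 790.15 / 812 = 536.3 L

536 L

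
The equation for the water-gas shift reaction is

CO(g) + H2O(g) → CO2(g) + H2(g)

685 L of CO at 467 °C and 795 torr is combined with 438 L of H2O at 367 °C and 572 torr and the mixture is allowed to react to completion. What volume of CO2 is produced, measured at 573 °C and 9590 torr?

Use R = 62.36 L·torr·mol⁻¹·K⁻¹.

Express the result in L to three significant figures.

n(CO) = PV/RT = (795 × 685) / (62.36 × 740.15) = 11.80 mol
n(H2O) = PV/RT = (572 × 438) / (62.36 × 640.15) = 6.276 mol
For 11.80 mol CO, stoichiometry requires (1/1) × 11.80 = 11.80 mol H2O; 6.276 mol is available, so H2O is limiting.
n(CO2) = (1/1) × 6.276 = 6.276 mol
V(CO2) = nRT/P = 6.276 × 62.36 × 846.15 / 9590 = 34.53 L

34.5 L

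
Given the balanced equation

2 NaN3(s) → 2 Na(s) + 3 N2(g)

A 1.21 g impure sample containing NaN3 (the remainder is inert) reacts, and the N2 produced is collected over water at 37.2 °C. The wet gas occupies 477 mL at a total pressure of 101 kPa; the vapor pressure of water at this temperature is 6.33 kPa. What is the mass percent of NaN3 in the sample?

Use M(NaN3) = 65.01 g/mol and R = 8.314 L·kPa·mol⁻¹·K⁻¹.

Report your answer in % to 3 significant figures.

62.7 %

P(N2) = 101 − 6.33 = 94.67 kPa
n(N2) = PV/RT = (94.67 × 0.4770) / (8.314 × 310.35) = 0.01750 mol
n(NaN3) = (2/3) × 0.01750 = 0.01167 mol
m(NaN3) = 0.01167 × 65.01 = 0.7587 g
%NaN3 = 0.7587 / 1.21 × 100 = 62.70%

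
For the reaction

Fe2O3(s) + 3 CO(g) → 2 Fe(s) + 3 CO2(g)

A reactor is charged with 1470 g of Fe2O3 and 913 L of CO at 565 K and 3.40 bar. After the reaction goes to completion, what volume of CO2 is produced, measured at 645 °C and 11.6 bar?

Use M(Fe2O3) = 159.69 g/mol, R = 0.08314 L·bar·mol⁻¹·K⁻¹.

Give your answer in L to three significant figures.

n(Fe2O3) = 1470 / 159.69 = 9.205 mol
n(CO) = PV/RT = (3.40 × 913) / (0.08314 × 565) = 66.08 mol
For 9.205 mol Fe2O3, stoichiometry requires (3/1) × 9.205 = 27.62 mol CO; 66.08 mol is available, so Fe2O3 is limiting.
n(CO2) = (3/1) × 9.205 = 27.62 mol
V(CO2) = nRT/P = 27.62 × 0.08314 × 918.15 / 11.6 = 181.8 L

182 L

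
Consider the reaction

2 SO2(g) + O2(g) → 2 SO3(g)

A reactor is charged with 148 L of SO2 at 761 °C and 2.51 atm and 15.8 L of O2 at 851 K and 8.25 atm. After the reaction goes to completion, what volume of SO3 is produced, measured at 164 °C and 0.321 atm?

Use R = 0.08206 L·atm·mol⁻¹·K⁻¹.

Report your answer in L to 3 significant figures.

n(SO2) = PV/RT = (2.51 × 148) / (0.08206 × 1034.15) = 4.377 mol
n(O2) = PV/RT = (8.25 × 15.8) / (0.08206 × 851) = 1.867 mol
For 4.377 mol SO2, stoichiometry requires (1/2) × 4.377 = 2.188 mol O2; 1.867 mol is available, so O2 is limiting.
n(SO3) = (2/1) × 1.867 = 3.734 mol
V(SO3) = nRT/P = 3.734 × 0.08206 × 437.15 / 0.321 = 417.3 L

417 L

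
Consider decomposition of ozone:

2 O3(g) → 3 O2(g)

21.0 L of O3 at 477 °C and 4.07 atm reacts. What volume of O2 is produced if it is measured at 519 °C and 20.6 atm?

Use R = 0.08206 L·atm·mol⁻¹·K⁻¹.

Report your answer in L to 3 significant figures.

n(O3) = PV/RT = (4.07 × 21.0) / (0.08206 × 750.15) = 1.388 mol
n(O2) = (3/2) × 1.388 = 2.082 mol
V = nRT/P = 2.082 × 0.08206 × 792.15 / 20.6 = 6.570 L

6.57 L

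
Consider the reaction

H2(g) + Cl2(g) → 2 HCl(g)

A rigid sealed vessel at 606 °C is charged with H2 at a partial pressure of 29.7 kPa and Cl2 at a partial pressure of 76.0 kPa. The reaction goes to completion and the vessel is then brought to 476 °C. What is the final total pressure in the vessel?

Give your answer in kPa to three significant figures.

Because the vessel is rigid and T is held at 606 °C, work the stoichiometry in partial pressures (P_i = n_iRT/V).
P(Cl2) required for 29.7 kPa of H2 = (1/1) × 29.7 = 29.70 kPa; available 76.0 kPa, so H2 is limiting.
P(Cl2) remaining = 76.0 − (1/1) × 29.7 = 46.30 kPa
P(gaseous products) = (2)/1 × 29.7 = 59.40 kPa
P_total at 606 °C = 46.30 + 59.40 = 105.7 kPa
Scaling to 476 °C: P = 105.7 × 749.15/879.15 = 90.07 kPa

90.1 kPa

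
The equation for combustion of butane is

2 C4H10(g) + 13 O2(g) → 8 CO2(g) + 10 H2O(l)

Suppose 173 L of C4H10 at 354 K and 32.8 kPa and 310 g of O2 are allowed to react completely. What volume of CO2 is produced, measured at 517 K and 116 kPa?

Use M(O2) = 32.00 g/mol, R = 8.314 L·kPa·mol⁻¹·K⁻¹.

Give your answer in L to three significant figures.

n(C4H10) = PV/RT = (32.8 × 173) / (8.314 × 354) = 1.928 mol
n(O2) = 310 / 32.00 = 9.688 mol
For 1.928 mol C4H10, stoichiometry requires (13/2) × 1.928 = 12.53 mol O2; 9.688 mol is available, so O2 is limiting.
n(CO2) = (8/13) × 9.688 = 5.962 mol
V(CO2) = nRT/P = 5.962 × 8.314 × 517 / 116 = 220.9 L

221 L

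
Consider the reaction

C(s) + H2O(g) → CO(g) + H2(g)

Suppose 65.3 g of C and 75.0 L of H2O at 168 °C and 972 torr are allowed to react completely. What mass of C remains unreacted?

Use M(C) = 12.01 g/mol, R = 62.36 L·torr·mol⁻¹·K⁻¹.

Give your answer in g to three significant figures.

33.5 g

n(C) = 65.3 / 12.01 = 5.437 mol
n(H2O) = PV/RT = (972 × 75.0) / (62.36 × 441.15) = 2.650 mol
For 5.437 mol C, stoichiometry requires (1/1) × 5.437 = 5.437 mol H2O; 2.650 mol is available, so H2O is limiting.
n(C) consumed = (1/1) × 2.650 = 2.650 mol; remaining = 5.437 − 2.650 = 2.787 mol
m(C) = 2.787 × 12.01 = 33.47 g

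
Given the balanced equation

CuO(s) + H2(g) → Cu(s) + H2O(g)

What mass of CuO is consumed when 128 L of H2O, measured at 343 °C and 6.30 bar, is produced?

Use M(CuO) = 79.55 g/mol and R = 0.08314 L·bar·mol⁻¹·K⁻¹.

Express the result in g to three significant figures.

n(H2O) = PV/RT = (6.30 × 128) / (0.08314 × 616.15) = 15.74 mol
n(CuO) = (1/1) × 15.74 = 15.74 mol
m(CuO) = 15.74 × 79.55 = 1252 g

1250 g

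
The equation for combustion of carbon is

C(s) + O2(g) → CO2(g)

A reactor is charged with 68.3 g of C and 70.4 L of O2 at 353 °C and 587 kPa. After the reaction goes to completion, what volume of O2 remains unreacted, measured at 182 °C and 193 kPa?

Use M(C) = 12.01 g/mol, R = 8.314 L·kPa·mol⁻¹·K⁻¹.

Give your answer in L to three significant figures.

44.1 L

n(C) = 68.3 / 12.01 = 5.687 mol
n(O2) = PV/RT = (587 × 70.4) / (8.314 × 626.15) = 7.938 mol
For 5.687 mol C, stoichiometry requires (1/1) × 5.687 = 5.687 mol O2; 7.938 mol is available, so C is limiting.
n(O2) consumed = (1/1) × 5.687 = 5.687 mol; remaining = 7.938 − 5.687 = 2.251 mol
V(O2) = nRT/P = 2.251 × 8.314 × 455.15 / 193 = 44.13 L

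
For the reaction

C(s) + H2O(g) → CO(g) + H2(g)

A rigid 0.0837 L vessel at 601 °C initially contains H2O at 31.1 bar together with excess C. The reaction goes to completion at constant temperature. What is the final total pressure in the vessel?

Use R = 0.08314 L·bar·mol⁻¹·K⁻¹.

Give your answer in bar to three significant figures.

Since T and V are fixed, P_final/P_initial = n_final/n_initial = 2/1.
P_final = (2/1) × 31.1 = 62.20 bar

62.2 bar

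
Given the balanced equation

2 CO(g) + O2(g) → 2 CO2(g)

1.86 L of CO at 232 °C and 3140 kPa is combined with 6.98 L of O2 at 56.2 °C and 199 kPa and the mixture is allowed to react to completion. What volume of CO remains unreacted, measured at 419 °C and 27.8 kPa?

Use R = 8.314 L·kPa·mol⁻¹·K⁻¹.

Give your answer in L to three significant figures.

n(CO) = PV/RT = (3140 × 1.86) / (8.314 × 505.15) = 1.391 mol
n(O2) = PV/RT = (199 × 6.98) / (8.314 × 329.35) = 0.5073 mol
For 1.391 mol CO, stoichiometry requires (1/2) × 1.391 = 0.6955 mol O2; 0.5073 mol is available, so O2 is limiting.
n(CO) consumed = (2/1) × 0.5073 = 1.015 mol; remaining = 1.391 − 1.015 = 0.3760 mol
V(CO) = nRT/P = 0.3760 × 8.314 × 692.15 / 27.8 = 77.83 L

77.8 L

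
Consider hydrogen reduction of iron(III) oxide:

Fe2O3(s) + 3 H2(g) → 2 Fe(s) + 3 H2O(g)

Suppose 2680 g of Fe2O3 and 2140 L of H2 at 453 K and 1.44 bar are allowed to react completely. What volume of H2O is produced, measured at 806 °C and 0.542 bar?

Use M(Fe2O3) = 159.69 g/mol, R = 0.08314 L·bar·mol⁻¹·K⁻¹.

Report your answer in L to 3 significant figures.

n(Fe2O3) = 2680 / 159.69 = 16.78 mol
n(H2) = PV/RT = (1.44 × 2140) / (0.08314 × 453) = 81.82 mol
For 16.78 mol Fe2O3, stoichiometry requires (3/1) × 16.78 = 50.34 mol H2; 81.82 mol is available, so Fe2O3 is limiting.
n(H2O) = (3/1) × 16.78 = 50.34 mol
V(H2O) = nRT/P = 50.34 × 0.08314 × 1079.15 / 0.542 = 8333 L

8330 L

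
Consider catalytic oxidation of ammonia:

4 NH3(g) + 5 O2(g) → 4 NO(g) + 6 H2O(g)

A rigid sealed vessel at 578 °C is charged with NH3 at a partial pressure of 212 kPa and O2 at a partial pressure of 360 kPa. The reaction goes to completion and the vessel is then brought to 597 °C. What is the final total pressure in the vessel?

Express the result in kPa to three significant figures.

At constant V, partial pressures at 578 °C are proportional to moles, so apply stoichiometry directly to pressures.
P(O2) required for 212 kPa of NH3 = (5/4) × 212 = 265.0 kPa; available 360 kPa, so NH3 is limiting.
P(O2) remaining = 360 − (5/4) × 212 = 95.00 kPa
P(gaseous products) = (4+6)/4 × 212 = 530.0 kPa
P_total at 578 °C = 95.00 + 530.0 = 625.0 kPa
Scaling to 597 °C: P = 625.0 × 870.15/851.15 = 639.0 kPa

639 kPa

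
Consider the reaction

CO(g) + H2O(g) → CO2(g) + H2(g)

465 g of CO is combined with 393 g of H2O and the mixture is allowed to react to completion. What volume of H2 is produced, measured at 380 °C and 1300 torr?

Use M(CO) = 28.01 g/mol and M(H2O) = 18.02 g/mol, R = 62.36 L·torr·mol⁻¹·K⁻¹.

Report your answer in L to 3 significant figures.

520 L

n(CO) = 465 / 28.01 = 16.60 mol
n(H2O) = 393 / 18.02 = 21.81 mol
For 16.60 mol CO, stoichiometry requires (1/1) × 16.60 = 16.60 mol H2O; 21.81 mol is available, so CO is limiting.
n(H2) = (1/1) × 16.60 = 16.60 mol
V(H2) = nRT/P = 16.60 × 62.36 × 653.15 / 1300 = 520.1 L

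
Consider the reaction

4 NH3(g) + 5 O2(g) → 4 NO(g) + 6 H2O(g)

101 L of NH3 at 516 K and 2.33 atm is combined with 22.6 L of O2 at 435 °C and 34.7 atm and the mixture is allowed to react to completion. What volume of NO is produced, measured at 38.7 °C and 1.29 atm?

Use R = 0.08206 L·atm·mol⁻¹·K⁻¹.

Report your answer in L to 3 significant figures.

110 L

n(NH3) = PV/RT = (2.33 × 101) / (0.08206 × 516) = 5.558 mol
n(O2) = PV/RT = (34.7 × 22.6) / (0.08206 × 708.15) = 13.50 mol
For 5.558 mol NH3, stoichiometry requires (5/4) × 5.558 = 6.947 mol O2; 13.50 mol is available, so NH3 is limiting.
n(NO) = (4/4) × 5.558 = 5.558 mol
V(NO) = nRT/P = 5.558 × 0.08206 × 311.85 / 1.29 = 110.3 L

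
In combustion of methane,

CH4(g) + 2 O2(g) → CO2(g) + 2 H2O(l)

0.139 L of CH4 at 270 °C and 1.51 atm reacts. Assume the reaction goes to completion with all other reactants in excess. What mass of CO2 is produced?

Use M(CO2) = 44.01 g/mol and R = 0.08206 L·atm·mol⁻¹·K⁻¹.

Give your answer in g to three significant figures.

0.207 g

n(CH4) = PV/RT = (1.51 × 0.139) / (0.08206 × 543.15) = 0.004709 mol
n(CO2) = (1/1) × 0.004709 = 0.004709 mol
m(CO2) = 0.004709 × 44.01 = 0.2072 g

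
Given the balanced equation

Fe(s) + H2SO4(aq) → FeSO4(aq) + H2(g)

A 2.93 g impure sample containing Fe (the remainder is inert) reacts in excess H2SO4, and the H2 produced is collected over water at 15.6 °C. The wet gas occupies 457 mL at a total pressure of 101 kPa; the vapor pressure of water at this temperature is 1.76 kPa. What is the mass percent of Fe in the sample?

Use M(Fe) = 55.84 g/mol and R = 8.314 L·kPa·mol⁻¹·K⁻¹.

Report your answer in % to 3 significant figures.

P(H2) = 101 − 1.76 = 99.24 kPa
n(H2) = PV/RT = (99.24 × 0.4570) / (8.314 × 288.75) = 0.01889 mol
n(Fe) = (1/1) × 0.01889 = 0.01889 mol
m(Fe) = 0.01889 × 55.84 = 1.055 g
%Fe = 1.055 / 2.93 × 100 = 36.01%

36.0 %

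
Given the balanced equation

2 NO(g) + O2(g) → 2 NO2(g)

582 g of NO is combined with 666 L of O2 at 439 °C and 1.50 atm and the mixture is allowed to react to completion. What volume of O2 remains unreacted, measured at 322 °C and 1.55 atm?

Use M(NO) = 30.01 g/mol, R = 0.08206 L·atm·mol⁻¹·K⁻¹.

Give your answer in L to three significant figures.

n(NO) = 582 / 30.01 = 19.39 mol
n(O2) = PV/RT = (1.50 × 666) / (0.08206 × 712.15) = 17.09 mol
For 19.39 mol NO, stoichiometry requires (1/2) × 19.39 = 9.695 mol O2; 17.09 mol is available, so NO is limiting.
n(O2) consumed = (1/2) × 19.39 = 9.695 mol; remaining = 17.09 − 9.695 = 7.395 mol
V(O2) = nRT/P = 7.395 × 0.08206 × 595.15 / 1.55 = 233.0 L

233 L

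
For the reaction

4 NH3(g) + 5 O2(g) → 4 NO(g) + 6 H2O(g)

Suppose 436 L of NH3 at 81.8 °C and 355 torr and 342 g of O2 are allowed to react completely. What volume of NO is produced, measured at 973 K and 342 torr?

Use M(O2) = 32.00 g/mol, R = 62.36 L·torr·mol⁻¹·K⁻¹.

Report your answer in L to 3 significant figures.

1240 L

n(NH3) = PV/RT = (355 × 436) / (62.36 × 354.95) = 6.993 mol
n(O2) = 342 / 32.00 = 10.69 mol
For 6.993 mol NH3, stoichiometry requires (5/4) × 6.993 = 8.741 mol O2; 10.69 mol is available, so NH3 is limiting.
n(NO) = (4/4) × 6.993 = 6.993 mol
V(NO) = nRT/P = 6.993 × 62.36 × 973 / 342 = 1241 L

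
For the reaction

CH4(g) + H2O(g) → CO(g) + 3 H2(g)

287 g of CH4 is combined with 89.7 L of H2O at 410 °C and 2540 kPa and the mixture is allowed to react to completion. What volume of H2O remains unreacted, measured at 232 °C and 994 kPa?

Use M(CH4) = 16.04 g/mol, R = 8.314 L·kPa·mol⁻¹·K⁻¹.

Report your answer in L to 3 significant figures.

n(CH4) = 287 / 16.04 = 17.89 mol
n(H2O) = PV/RT = (2540 × 89.7) / (8.314 × 683.15) = 40.11 mol
For 17.89 mol CH4, stoichiometry requires (1/1) × 17.89 = 17.89 mol H2O; 40.11 mol is available, so CH4 is limiting.
n(H2O) consumed = (1/1) × 17.89 = 17.89 mol; remaining = 40.11 − 17.89 = 22.22 mol
V(H2O) = nRT/P = 22.22 × 8.314 × 505.15 / 994 = 93.88 L

93.9 L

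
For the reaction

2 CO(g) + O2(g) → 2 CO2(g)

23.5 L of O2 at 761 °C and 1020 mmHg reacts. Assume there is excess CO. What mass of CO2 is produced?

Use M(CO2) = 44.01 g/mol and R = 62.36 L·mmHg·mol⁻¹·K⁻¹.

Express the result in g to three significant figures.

n(O2) = PV/RT = (1020 × 23.5) / (62.36 × 1034.15) = 0.3717 mol
n(CO2) = (2/1) × 0.3717 = 0.7434 mol
m(CO2) = 0.7434 × 44.01 = 32.72 g

32.7 g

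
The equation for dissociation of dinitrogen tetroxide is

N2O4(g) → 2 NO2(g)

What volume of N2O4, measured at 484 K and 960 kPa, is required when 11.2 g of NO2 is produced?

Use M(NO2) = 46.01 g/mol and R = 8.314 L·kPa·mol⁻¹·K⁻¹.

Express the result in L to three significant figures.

0.510 L

n(NO2) = 11.20 / 46.01 = 0.2434 mol
n(N2O4) = (1/2) × 0.2434 = 0.1217 mol
V = nRT/P = 0.1217 × 8.314 × 484 / 960 = 0.5101 L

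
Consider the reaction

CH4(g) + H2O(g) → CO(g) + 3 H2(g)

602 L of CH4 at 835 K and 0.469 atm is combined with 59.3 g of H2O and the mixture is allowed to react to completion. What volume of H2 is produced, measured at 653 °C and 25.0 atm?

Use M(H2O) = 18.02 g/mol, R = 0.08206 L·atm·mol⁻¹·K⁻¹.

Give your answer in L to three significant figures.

30.0 L

n(CH4) = PV/RT = (0.469 × 602) / (0.08206 × 835) = 4.121 mol
n(H2O) = 59.3 / 18.02 = 3.291 mol
For 4.121 mol CH4, stoichiometry requires (1/1) × 4.121 = 4.121 mol H2O; 3.291 mol is available, so H2O is limiting.
n(H2) = (3/1) × 3.291 = 9.873 mol
V(H2) = nRT/P = 9.873 × 0.08206 × 926.15 / 25.0 = 30.01 L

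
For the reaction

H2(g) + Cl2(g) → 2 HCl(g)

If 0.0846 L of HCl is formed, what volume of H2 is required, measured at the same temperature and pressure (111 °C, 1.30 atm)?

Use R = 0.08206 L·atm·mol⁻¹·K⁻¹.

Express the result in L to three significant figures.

At constant T and P, gas volumes are in the mole ratio: V(H2) = (1/2) × 0.0846 = 0.04230 L

0.0423 L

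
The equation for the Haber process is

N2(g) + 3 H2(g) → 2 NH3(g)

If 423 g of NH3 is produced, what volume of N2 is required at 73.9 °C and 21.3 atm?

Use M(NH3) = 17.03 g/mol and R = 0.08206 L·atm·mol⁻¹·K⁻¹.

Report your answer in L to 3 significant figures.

16.6 L

n(NH3) = 423.0 / 17.03 = 24.84 mol
n(N2) = (1/2) × 24.84 = 12.42 mol
V = nRT/P = 12.42 × 0.08206 × 347.05 / 21.3 = 16.61 L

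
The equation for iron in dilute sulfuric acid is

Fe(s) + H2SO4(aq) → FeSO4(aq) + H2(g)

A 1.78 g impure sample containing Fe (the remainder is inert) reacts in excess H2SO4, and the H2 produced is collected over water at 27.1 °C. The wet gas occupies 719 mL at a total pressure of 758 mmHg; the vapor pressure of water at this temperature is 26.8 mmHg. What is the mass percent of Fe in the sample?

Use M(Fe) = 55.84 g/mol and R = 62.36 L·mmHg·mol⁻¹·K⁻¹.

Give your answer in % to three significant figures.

88.1 %

P(H2) = 758 − 26.8 = 731.2 mmHg
n(H2) = PV/RT = (731.2 × 0.7190) / (62.36 × 300.25) = 0.02808 mol
n(Fe) = (1/1) × 0.02808 = 0.02808 mol
m(Fe) = 0.02808 × 55.84 = 1.568 g
%Fe = 1.568 / 1.78 × 100 = 88.09%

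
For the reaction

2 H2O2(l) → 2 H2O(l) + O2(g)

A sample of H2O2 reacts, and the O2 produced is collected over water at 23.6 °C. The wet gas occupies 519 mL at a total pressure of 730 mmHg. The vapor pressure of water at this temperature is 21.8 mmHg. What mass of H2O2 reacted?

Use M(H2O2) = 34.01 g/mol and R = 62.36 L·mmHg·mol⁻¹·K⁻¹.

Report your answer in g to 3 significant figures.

P(O2) = 730 − 21.8 = 708.2 mmHg
n(O2) = PV/RT = (708.2 × 0.5190) / (62.36 × 296.75) = 0.01986 mol
n(H2O2) = (2/1) × 0.01986 = 0.03972 mol
m(H2O2) = 0.03972 × 34.01 = 1.351 g

1.35 g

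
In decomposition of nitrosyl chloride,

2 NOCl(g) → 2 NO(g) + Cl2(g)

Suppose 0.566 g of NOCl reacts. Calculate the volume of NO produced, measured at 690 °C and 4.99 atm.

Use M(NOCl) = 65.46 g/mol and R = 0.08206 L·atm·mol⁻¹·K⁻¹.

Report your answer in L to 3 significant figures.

0.137 L

n(NOCl) = 0.5660 / 65.46 = 0.008647 mol
n(NO) = (2/2) × 0.008647 = 0.008647 mol
V = nRT/P = 0.008647 × 0.08206 × 963.15 / 4.99 = 0.1370 L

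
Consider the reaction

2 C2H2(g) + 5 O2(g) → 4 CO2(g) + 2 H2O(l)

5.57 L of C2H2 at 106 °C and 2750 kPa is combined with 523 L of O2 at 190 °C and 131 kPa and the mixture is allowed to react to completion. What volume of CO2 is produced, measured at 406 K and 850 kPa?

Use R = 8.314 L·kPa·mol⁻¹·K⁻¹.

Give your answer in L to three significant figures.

38.6 L

n(C2H2) = PV/RT = (2750 × 5.57) / (8.314 × 379.15) = 4.859 mol
n(O2) = PV/RT = (131 × 523) / (8.314 × 463.15) = 17.79 mol
For 4.859 mol C2H2, stoichiometry requires (5/2) × 4.859 = 12.15 mol O2; 17.79 mol is available, so C2H2 is limiting.
n(CO2) = (4/2) × 4.859 = 9.718 mol
V(CO2) = nRT/P = 9.718 × 8.314 × 406 / 850 = 38.59 L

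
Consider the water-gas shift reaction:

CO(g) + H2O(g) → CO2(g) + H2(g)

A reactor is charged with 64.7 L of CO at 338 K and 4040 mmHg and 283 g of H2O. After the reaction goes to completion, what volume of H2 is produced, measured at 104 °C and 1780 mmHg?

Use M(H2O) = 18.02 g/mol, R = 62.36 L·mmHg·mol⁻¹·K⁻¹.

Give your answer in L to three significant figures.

n(CO) = PV/RT = (4040 × 64.7) / (62.36 × 338) = 12.40 mol
n(H2O) = 283 / 18.02 = 15.70 mol
For 12.40 mol CO, stoichiometry requires (1/1) × 12.40 = 12.40 mol H2O; 15.70 mol is available, so CO is limiting.
n(H2) = (1/1) × 12.40 = 12.40 mol
V(H2) = nRT/P = 12.40 × 62.36 × 377.15 / 1780 = 163.8 L

164 L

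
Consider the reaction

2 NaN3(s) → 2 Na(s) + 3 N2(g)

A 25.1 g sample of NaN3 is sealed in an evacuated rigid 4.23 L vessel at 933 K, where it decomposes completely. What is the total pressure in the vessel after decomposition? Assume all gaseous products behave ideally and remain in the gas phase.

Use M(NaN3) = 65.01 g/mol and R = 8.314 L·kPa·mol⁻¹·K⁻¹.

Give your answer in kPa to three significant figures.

n(NaN3) = 25.1 / 65.01 = 0.3861 mol
n(gas produced) = (3/2) × 0.3861 = 0.5792 mol
P = nRT/V = 0.5792 × 8.314 × 933 / 4.23 = 1062 kPa

1060 kPa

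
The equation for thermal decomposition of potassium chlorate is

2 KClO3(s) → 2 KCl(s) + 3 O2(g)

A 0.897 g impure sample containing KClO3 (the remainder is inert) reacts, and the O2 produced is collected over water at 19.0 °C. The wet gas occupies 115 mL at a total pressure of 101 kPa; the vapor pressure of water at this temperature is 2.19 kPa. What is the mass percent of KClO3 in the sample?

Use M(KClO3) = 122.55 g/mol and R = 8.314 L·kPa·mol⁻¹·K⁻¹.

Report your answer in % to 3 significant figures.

42.6 %

P(O2) = 101 − 2.19 = 98.81 kPa
n(O2) = PV/RT = (98.81 × 0.1150) / (8.314 × 292.15) = 0.004678 mol
n(KClO3) = (2/3) × 0.004678 = 0.003119 mol
m(KClO3) = 0.003119 × 122.55 = 0.3822 g
%KClO3 = 0.3822 / 0.897 × 100 = 42.61%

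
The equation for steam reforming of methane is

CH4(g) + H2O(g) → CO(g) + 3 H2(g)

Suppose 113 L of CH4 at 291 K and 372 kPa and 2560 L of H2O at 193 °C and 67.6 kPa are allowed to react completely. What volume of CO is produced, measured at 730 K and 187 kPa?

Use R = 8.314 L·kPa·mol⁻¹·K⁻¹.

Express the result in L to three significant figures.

n(CH4) = PV/RT = (372 × 113) / (8.314 × 291) = 17.37 mol
n(H2O) = PV/RT = (67.6 × 2560) / (8.314 × 466.15) = 44.65 mol
For 17.37 mol CH4, stoichiometry requires (1/1) × 17.37 = 17.37 mol H2O; 44.65 mol is available, so CH4 is limiting.
n(CO) = (1/1) × 17.37 = 17.37 mol
V(CO) = nRT/P = 17.37 × 8.314 × 730 / 187 = 563.8 L

564 L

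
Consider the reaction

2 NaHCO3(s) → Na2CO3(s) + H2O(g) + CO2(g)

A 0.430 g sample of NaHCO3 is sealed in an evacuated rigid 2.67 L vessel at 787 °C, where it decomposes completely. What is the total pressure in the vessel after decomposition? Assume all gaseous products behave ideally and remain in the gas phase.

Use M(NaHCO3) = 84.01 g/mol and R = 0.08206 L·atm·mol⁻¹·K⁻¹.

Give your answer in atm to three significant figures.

n(NaHCO3) = 0.430 / 84.01 = 0.005118 mol
n(gas produced) = (2/2) × 0.005118 = 0.005118 mol
P = nRT/V = 0.005118 × 0.08206 × 1060.15 / 2.67 = 0.1668 atm

0.167 atm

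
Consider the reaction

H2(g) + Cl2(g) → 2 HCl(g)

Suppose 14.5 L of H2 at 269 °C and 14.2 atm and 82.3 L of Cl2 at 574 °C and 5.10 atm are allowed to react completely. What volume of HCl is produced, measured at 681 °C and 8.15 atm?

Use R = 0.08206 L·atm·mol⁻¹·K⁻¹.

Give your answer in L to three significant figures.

n(H2) = PV/RT = (14.2 × 14.5) / (0.08206 × 542.15) = 4.628 mol
n(Cl2) = PV/RT = (5.10 × 82.3) / (0.08206 × 847.15) = 6.038 mol
For 4.628 mol H2, stoichiometry requires (1/1) × 4.628 = 4.628 mol Cl2; 6.038 mol is available, so H2 is limiting.
n(HCl) = (2/1) × 4.628 = 9.256 mol
V(HCl) = nRT/P = 9.256 × 0.08206 × 954.15 / 8.15 = 88.92 L

88.9 L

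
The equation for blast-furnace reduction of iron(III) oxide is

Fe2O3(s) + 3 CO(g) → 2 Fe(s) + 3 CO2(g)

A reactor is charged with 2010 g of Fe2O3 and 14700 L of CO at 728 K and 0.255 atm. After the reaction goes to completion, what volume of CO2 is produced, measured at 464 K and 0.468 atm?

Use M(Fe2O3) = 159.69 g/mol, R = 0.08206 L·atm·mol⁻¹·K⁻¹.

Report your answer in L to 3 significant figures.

n(Fe2O3) = 2010 / 159.69 = 12.59 mol
n(CO) = PV/RT = (0.255 × 14700) / (0.08206 × 728) = 62.75 mol
For 12.59 mol Fe2O3, stoichiometry requires (3/1) × 12.59 = 37.77 mol CO; 62.75 mol is available, so Fe2O3 is limiting.
n(CO2) = (3/1) × 12.59 = 37.77 mol
V(CO2) = nRT/P = 37.77 × 0.08206 × 464 / 0.468 = 3073 L

3070 L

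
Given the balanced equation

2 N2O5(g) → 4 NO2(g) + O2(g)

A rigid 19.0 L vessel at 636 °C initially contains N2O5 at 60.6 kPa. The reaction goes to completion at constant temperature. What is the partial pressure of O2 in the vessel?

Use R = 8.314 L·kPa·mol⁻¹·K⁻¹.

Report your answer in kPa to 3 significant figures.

30.3 kPa

n(N2O5)₀ = PV/RT = (60.6 × 19.0) / (8.314 × 909.15) = 0.1523 mol
n(O2) = (1/2) × 0.1523 = 0.07615 mol
P(O2) = nRT/V = 0.07615 × 8.314 × 909.15 / 19.0 = 30.29 kPa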